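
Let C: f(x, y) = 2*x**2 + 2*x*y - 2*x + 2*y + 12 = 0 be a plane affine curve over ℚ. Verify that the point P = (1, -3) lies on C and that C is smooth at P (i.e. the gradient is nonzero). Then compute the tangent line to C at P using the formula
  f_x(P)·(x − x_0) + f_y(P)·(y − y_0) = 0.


Tangent line at P: -4*x + 4*y + 16 = 0.

Step 1: f(1, -3) = 0, so P lies on C.
Step 2: partial derivatives
  f_x(x, y) = 4*x + 2*y - 2, f_y(x, y) = 2*x + 2.
  f_x(P) = -4, f_y(P) = 4 (gradient nonzero, so P is smooth).
Step 3: tangent line at P: -4·(x − 1) + 4·(y − -3) = 0.
Expanding: -4*x + 4*y + 16 = 0.


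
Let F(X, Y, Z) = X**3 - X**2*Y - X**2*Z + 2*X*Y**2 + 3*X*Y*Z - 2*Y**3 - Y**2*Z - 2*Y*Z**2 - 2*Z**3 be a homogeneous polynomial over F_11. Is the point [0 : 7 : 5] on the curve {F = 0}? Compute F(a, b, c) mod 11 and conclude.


F(0,7,5) ≡ 9 (mod 11); P is NOT on the curve.

Evaluate F(0, 7, 5) term-by-term (mod 11).
  X**3 ↦ 1·0·1·1 = 0
  -X**2*Y ↦ -1·0·7·1 = 0
  -X**2*Z ↦ -1·0·1·5 = 0
  2*X*Y**2 ↦ 2·0·49·1 = 0
  3*X*Y*Z ↦ 3·0·7·5 = 0
  -2*Y**3 ↦ -2·1·343·1 = -686
  -Y**2*Z ↦ -1·1·49·5 = -245
  -2*Y*Z**2 ↦ -2·1·7·25 = -350
  -2*Z**3 ↦ -2·1·1·125 = -250
Sum: F(0, 7, 5) = (0) + (0) + (0) + (0) + (0) + (-686) + (-245) + (-350) + (-250) = -1531.
Reducing mod 11: -1531 ≡ 9 (mod 11).
Since F(a, b, c) ≡ 9 ≠ 0 (mod 11), P does NOT lie on the curve.


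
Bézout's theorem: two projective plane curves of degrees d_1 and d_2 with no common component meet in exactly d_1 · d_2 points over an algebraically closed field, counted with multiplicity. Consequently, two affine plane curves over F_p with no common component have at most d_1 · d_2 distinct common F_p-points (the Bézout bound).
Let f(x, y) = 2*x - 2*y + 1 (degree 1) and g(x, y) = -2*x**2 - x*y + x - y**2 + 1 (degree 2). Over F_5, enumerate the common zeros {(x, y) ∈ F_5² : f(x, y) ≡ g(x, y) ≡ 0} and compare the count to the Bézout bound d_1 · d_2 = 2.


Common zeros: {(1, 4), (2, 0)}; count = 2; Bézout bound = 2.

deg(f) = 1, deg(g) = 2, so Bézout bound = 2.
Scan x ∈ F_5. For each x, list the y ∈ F_5 with f(x, y) ≡ 0 and those with g(x, y) ≡ 0 (mod 5); the common zeros in that column are the intersection.
  x = 0: f ≡ 0 at y ∈ {3}; g ≡ 0 at y ∈ {1, 4}; common: ∅.
  x = 1: f ≡ 0 at y ∈ {4}; g ≡ 0 at y ∈ {0, 4}; common: {4}.
  x = 2: f ≡ 0 at y ∈ {0}; g ≡ 0 at y ∈ {0, 3}; common: {0}.
  x = 3: f ≡ 0 at y ∈ {1}; g ≡ 0 at y ∈ ∅; common: ∅.
  x = 4: f ≡ 0 at y ∈ {2}; g ≡ 0 at y ∈ ∅; common: ∅.
Collecting: common zeros = {(1, 4), (2, 0)}, so the count is 2.
Comparison with the Bézout bound: 2 ≤ 2 = deg(f)·deg(g), as expected for curves with no common component (the bound is attained).


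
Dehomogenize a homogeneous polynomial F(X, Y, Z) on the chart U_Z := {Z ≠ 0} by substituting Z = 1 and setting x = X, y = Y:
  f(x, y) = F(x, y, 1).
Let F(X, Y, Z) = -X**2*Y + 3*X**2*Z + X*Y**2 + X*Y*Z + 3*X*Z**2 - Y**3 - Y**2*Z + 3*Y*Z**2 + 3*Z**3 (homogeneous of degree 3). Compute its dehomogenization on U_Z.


f(x, y) = -x**2*y + 3*x**2 + x*y**2 + x*y + 3*x - y**3 - y**2 + 3*y + 3

On U_Z we set Z = 1. Each monomial c·X^i·Y^j·Z^k in F becomes c·x^i·y^j·1^k = c·x^i·y^j.
Substituting Z = 1: F(X, Y, 1) = -x**2*y + 3*x**2 + x*y**2 + x*y + 3*x - y**3 - y**2 + 3*y + 3.
Note: deg(f) ≤ deg(F) = 3; strict inequality happens when F is divisible by Z (lost terms).


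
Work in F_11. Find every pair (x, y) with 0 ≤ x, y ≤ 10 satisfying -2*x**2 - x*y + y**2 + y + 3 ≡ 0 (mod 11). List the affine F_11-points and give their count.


Affine F_11-points: {(0, 5), (3, 5), (3, 8), (4, 6), (4, 8), (6, 7), (6, 9), (7, 7), (7, 10), (10, 10)}; count = 10.

For each of the 121 pairs (x, y) ∈ F_11², evaluate f(x, y) mod 11. Record the zeros.
  x = 0: [0↦3, 1↦5, 2↦9, 3↦4, 4↦1, 5↦0, 6↦1, 7↦4, 8↦9, 9↦5, 10↦3]  zeros at y ∈ {5}
  x = 1: [0↦1, 1↦2, 2↦5, 3↦10, 4↦6, 5↦4, 6↦4, 7↦6, 8↦10, 9↦5, 10↦2]  zeros at y ∈ ∅
  x = 2: [0↦6, 1↦6, 2↦8, 3↦1, 4↦7, 5↦4, 6↦3, 7↦4, 8↦7, 9↦1, 10↦8]  zeros at y ∈ ∅
  x = 3: [0↦7, 1↦6, 2↦7, 3↦10, 4↦4, 5↦0, 6↦9, 7↦9, 8↦0, 9↦4, 10↦10]  zeros at y ∈ {5, 8}
  x = 4: [0↦4, 1↦2, 2↦2, 3↦4, 4↦8, 5↦3, 6↦0, 7↦10, 8↦0, 9↦3, 10↦8]  zeros at y ∈ {6, 8}
  x = 5: [0↦8, 1↦5, 2↦4, 3↦5, 4↦8, 5↦2, 6↦9, 7↦7, 8↦7, 9↦9, 10↦2]  zeros at y ∈ ∅
  x = 6: [0↦8, 1↦4, 2↦2, 3↦2, 4↦4, 5↦8, 6↦3, 7↦0, 8↦10, 9↦0, 10↦3]  zeros at y ∈ {7, 9}
  x = 7: [0↦4, 1↦10, 2↦7, 3↦6, 4↦7, 5↦10, 6↦4, 7↦0, 8↦9, 9↦9, 10↦0]  zeros at y ∈ {7, 10}
  x = 8: [0↦7, 1↦1, 2↦8, 3↦6, 4↦6, 5↦8, 6↦1, 7↦7, 8↦4, 9↦3, 10↦4]  zeros at y ∈ ∅
  x = 9: [0↦6, 1↦10, 2↦5, 3↦2, 4↦1, 5↦2, 6↦5, 7↦10, 8↦6, 9↦4, 10↦4]  zeros at y ∈ ∅
  x = 10: [0↦1, 1↦4, 2↦9, 3↦5, 4↦3, 5↦3, 6↦5, 7↦9, 8↦4, 9↦1, 10↦0]  zeros at y ∈ {10}
Collecting zeros: affine points = {(0, 5), (3, 5), (3, 8), (4, 6), (4, 8), (6, 7), (6, 9), (7, 7), (7, 10), (10, 10)}.
Total count |C(F_11)_aff| = 10.


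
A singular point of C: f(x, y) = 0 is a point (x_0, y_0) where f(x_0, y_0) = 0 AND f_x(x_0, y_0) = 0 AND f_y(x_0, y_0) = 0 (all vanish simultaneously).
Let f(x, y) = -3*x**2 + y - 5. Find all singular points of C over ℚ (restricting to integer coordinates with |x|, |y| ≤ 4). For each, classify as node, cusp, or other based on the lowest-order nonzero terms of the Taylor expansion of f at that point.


No singular points in the scanned grid; C is smooth there.

Compute partial derivatives:
  f_x = -6*x.
  f_y = 1.
f_y = 1 is a nonzero constant, so f_y never vanishes: no point (x, y) can satisfy f = f_x = f_y = 0. In particular no (x, y) ∈ {−4, ..., 4}² is singular; the curve is smooth.


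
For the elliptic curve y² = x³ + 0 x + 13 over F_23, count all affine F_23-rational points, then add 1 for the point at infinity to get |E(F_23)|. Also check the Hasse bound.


Affine points = {(0, 6), (0, 17), (4, 10), (4, 13), (5, 0), (9, 11), (9, 12), (10, 1), (10, 22), (12, 4), (12, 19), (13, 5), (13, 18), (17, 2), (17, 21), (18, 7), (18, 16), (19, 8), (19, 15), (20, 3), (20, 20), (22, 9), (22, 14)}; affine count = 23; |E(F_23)| = 24.

Discriminant check: Δ ∝ 4a³ + 27b² = 4·0³ + 27·13² = 4·0 + 27·169 ≡ 9 (mod 23). Nonzero ⇒ E is nonsingular.
For each x ∈ F_23, compute rhs = x³ + 0·x + 13 mod 23, then count y ∈ F_23 with y² ≡ rhs.
  x = 0: rhs = 13, matching y values: 6, 17 (2 points).
  x = 1: rhs = 14, matching y values: none (0 points).
  x = 2: rhs = 21, matching y values: none (0 points).
  x = 3: rhs = 17, matching y values: none (0 points).
  x = 4: rhs = 8, matching y values: 10, 13 (2 points).
  x = 5: rhs = 0, matching y values: 0 (1 points).
  x = 6: rhs = 22, matching y values: none (0 points).
  x = 7: rhs = 11, matching y values: none (0 points).
  x = 8: rhs = 19, matching y values: none (0 points).
  x = 9: rhs = 6, matching y values: 11, 12 (2 points).
  x = 10: rhs = 1, matching y values: 1, 22 (2 points).
  x = 11: rhs = 10, matching y values: none (0 points).
  x = 12: rhs = 16, matching y values: 4, 19 (2 points).
  x = 13: rhs = 2, matching y values: 5, 18 (2 points).
  x = 14: rhs = 20, matching y values: none (0 points).
  x = 15: rhs = 7, matching y values: none (0 points).
  x = 16: rhs = 15, matching y values: none (0 points).
  x = 17: rhs = 4, matching y values: 2, 21 (2 points).
  x = 18: rhs = 3, matching y values: 7, 16 (2 points).
  x = 19: rhs = 18, matching y values: 8, 15 (2 points).
  x = 20: rhs = 9, matching y values: 3, 20 (2 points).
  x = 21: rhs = 5, matching y values: none (0 points).
  x = 22: rhs = 12, matching y values: 9, 14 (2 points).
Total affine count: 23.
Full point count |E(F_23)| = 23 + 1 = 24.
Hasse bound: |24 − (23+1)| = |0| = 0 ≤ 2√23 ≈ 9.5917 ✓.


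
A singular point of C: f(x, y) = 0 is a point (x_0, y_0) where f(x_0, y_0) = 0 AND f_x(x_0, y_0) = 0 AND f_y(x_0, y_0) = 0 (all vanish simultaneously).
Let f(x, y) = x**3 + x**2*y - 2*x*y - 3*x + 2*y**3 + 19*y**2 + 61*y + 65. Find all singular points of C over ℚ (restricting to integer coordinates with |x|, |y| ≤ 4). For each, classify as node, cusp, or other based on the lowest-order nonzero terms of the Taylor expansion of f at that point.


Singular points: {(1, -3)}; classification: cusp.

Compute partial derivatives:
  f_x = 3*x**2 + 2*x*y - 2*y - 3.
  f_y = x**2 - 2*x + 6*y**2 + 38*y + 61.
Scan x_0 ∈ {−4, ..., 4}. For each x_0, f_y(x_0, y) is a polynomial in y; find its integer roots y ∈ {−4, ..., 4}, then test f_x and f at those candidates.
  x = -4: f_y(-4, y) = 6*y**2 + 38*y + 85; no integer root y with |y| ≤ 4.
  x = -3: f_y(-3, y) = 6*y**2 + 38*y + 76; no integer root y with |y| ≤ 4.
  x = -2: f_y(-2, y) = 6*y**2 + 38*y + 69; no integer root y with |y| ≤ 4.
  x = -1: f_y(-1, y) = 6*y**2 + 38*y + 64; no integer root y with |y| ≤ 4.
  x = 0: f_y(0, y) = 6*y**2 + 38*y + 61; no integer root y with |y| ≤ 4.
  x = 1: f_y(1, y) = 6*y**2 + 38*y + 60; vanishes at y ∈ {-3}. (1, -3): f_x = 0, f = 0 — SINGULAR.
  x = 2: f_y(2, y) = 6*y**2 + 38*y + 61; no integer root y with |y| ≤ 4.
  x = 3: f_y(3, y) = 6*y**2 + 38*y + 64; no integer root y with |y| ≤ 4.
  x = 4: f_y(4, y) = 6*y**2 + 38*y + 69; no integer root y with |y| ≤ 4.
Only singular point on the grid: (1, -3).
Classify: substitute x = 1 + u, y = -3 + v and expand: f = u**3 + u**2*v + 2*v**3 + v**2.
No constant or linear terms (consistent with a singular point). Quadratic part: v**2. Cubic part: u**3 + u**2*v + 2*v**3.
The quadratic part v**2 is a perfect square, so there is a single (double) tangent line v = 0, i.e. y = -3. Restricting the cubic part to that line (v = 0) leaves u**3 ≠ 0, so f is not divisible by v and the branch is v² ≈ -u**3 to lowest order — this is a cusp.
Classification: cusp.


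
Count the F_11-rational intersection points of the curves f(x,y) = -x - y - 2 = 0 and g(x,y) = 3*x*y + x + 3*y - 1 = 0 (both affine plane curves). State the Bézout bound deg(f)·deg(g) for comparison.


Common zeros: ∅; count = 0; Bézout bound = 2.

deg(f) = 1, deg(g) = 2, so Bézout bound = 2.
Scan x ∈ F_11. For each x, list the y ∈ F_11 with f(x, y) ≡ 0 and those with g(x, y) ≡ 0 (mod 11); the common zeros in that column are the intersection.
  x = 0: f ≡ 0 at y ∈ {9}; g ≡ 0 at y ∈ {4}; common: ∅.
  x = 1: f ≡ 0 at y ∈ {8}; g ≡ 0 at y ∈ {0}; common: ∅.
  x = 2: f ≡ 0 at y ∈ {7}; g ≡ 0 at y ∈ {6}; common: ∅.
  x = 3: f ≡ 0 at y ∈ {6}; g ≡ 0 at y ∈ {9}; common: ∅.
  x = 4: f ≡ 0 at y ∈ {5}; g ≡ 0 at y ∈ {2}; common: ∅.
  x = 5: f ≡ 0 at y ∈ {4}; g ≡ 0 at y ∈ {1}; common: ∅.
  x = 6: f ≡ 0 at y ∈ {3}; g ≡ 0 at y ∈ {5}; common: ∅.
  x = 7: f ≡ 0 at y ∈ {2}; g ≡ 0 at y ∈ {8}; common: ∅.
  x = 8: f ≡ 0 at y ∈ {1}; g ≡ 0 at y ∈ {3}; common: ∅.
  x = 9: f ≡ 0 at y ∈ {0}; g ≡ 0 at y ∈ {10}; common: ∅.
  x = 10: f ≡ 0 at y ∈ {10}; g ≡ 0 at y ∈ ∅; common: ∅.
Collecting: common zeros = ∅, so the count is 0.
Comparison with the Bézout bound: 0 ≤ 2 = deg(f)·deg(g), as expected for curves with no common component (the affine F_11-count falls short of the bound because intersections may lie at infinity, over extension fields, or carry multiplicity).


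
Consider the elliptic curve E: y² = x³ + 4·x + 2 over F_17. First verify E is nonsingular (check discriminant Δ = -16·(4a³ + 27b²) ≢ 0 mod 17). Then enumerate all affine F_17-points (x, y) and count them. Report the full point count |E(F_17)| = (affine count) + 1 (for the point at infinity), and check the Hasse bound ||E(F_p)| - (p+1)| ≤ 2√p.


Affine points = {(0, 6), (0, 11), (2, 1), (2, 16), (6, 2), (6, 15), (7, 4), (7, 13), (8, 6), (8, 11), (9, 6), (9, 11), (11, 0)}; affine count = 13; |E(F_17)| = 14.

Discriminant check: Δ ∝ 4a³ + 27b² = 4·4³ + 27·2² = 4·64 + 27·4 ≡ 7 (mod 17). Nonzero ⇒ E is nonsingular.
For each x ∈ F_17, compute rhs = x³ + 4·x + 2 mod 17, then count y ∈ F_17 with y² ≡ rhs.
  x = 0: rhs = 2, matching y values: 6, 11 (2 points).
  x = 1: rhs = 7, matching y values: none (0 points).
  x = 2: rhs = 1, matching y values: 1, 16 (2 points).
  x = 3: rhs = 7, matching y values: none (0 points).
  x = 4: rhs = 14, matching y values: none (0 points).
  x = 5: rhs = 11, matching y values: none (0 points).
  x = 6: rhs = 4, matching y values: 2, 15 (2 points).
  x = 7: rhs = 16, matching y values: 4, 13 (2 points).
  x = 8: rhs = 2, matching y values: 6, 11 (2 points).
  x = 9: rhs = 2, matching y values: 6, 11 (2 points).
  x = 10: rhs = 5, matching y values: none (0 points).
  x = 11: rhs = 0, matching y values: 0 (1 points).
  x = 12: rhs = 10, matching y values: none (0 points).
  x = 13: rhs = 7, matching y values: none (0 points).
  x = 14: rhs = 14, matching y values: none (0 points).
  x = 15: rhs = 3, matching y values: none (0 points).
  x = 16: rhs = 14, matching y values: none (0 points).
Total affine count: 13.
Full point count |E(F_17)| = 13 + 1 = 14.
Hasse bound: |14 − (17+1)| = |-4| = 4 ≤ 2√17 ≈ 8.2462 ✓.


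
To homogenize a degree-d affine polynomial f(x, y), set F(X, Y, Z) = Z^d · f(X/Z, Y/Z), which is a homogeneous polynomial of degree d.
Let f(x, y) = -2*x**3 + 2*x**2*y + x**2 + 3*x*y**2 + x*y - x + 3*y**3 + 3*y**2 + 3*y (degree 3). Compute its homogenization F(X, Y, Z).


F(X, Y, Z) = -2*X**3 + 2*X**2*Y + X**2*Z + 3*X*Y**2 + X*Y*Z - X*Z**2 + 3*Y**3 + 3*Y**2*Z + 3*Y*Z**2

deg(f) = 3.
Substitute x = X/Z, y = Y/Z into f, then multiply by Z^3.
  monomial -2·x^3·y^0 ↦ -2·X^3·Y^0·Z^0.
  monomial 2·x^2·y^1 ↦ 2·X^2·Y^1·Z^0.
  monomial 1·x^2·y^0 ↦ 1·X^2·Y^0·Z^1.
  monomial 3·x^1·y^2 ↦ 3·X^1·Y^2·Z^0.
  monomial 1·x^1·y^1 ↦ 1·X^1·Y^1·Z^1.
  monomial -1·x^1·y^0 ↦ -1·X^1·Y^0·Z^2.
  monomial 3·x^0·y^3 ↦ 3·X^0·Y^3·Z^0.
  monomial 3·x^0·y^2 ↦ 3·X^0·Y^2·Z^1.
  monomial 3·x^0·y^1 ↦ 3·X^0·Y^1·Z^2.
Collecting: F(X, Y, Z) = -2*X**3 + 2*X**2*Y + X**2*Z + 3*X*Y**2 + X*Y*Z - X*Z**2 + 3*Y**3 + 3*Y**2*Z + 3*Y*Z**2.


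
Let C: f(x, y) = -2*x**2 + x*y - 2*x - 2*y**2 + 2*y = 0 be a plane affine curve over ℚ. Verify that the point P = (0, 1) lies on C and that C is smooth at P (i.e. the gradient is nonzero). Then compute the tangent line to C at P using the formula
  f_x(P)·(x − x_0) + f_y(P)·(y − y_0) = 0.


Tangent line at P: -x - 2*y + 2 = 0.

Step 1: f(0, 1) = 0, so P lies on C.
Step 2: partial derivatives
  f_x(x, y) = -4*x + y - 2, f_y(x, y) = x - 4*y + 2.
  f_x(P) = -1, f_y(P) = -2 (gradient nonzero, so P is smooth).
Step 3: tangent line at P: -1·(x − 0) + -2·(y − 1) = 0.
Expanding: -x - 2*y + 2 = 0.


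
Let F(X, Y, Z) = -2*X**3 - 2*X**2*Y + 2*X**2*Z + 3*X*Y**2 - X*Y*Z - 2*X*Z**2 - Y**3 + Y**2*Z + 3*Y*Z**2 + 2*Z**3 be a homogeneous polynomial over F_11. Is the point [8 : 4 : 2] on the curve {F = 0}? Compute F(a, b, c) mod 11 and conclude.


F(8,4,2) ≡ 9 (mod 11); P is NOT on the curve.

Evaluate F(8, 4, 2) term-by-term (mod 11).
  -2*X**3 ↦ -2·512·1·1 = -1024
  -2*X**2*Y ↦ -2·64·4·1 = -512
  2*X**2*Z ↦ 2·64·1·2 = 256
  3*X*Y**2 ↦ 3·8·16·1 = 384
  -X*Y*Z ↦ -1·8·4·2 = -64
  -2*X*Z**2 ↦ -2·8·1·4 = -64
  -Y**3 ↦ -1·1·64·1 = -64
  Y**2*Z ↦ 1·1·16·2 = 32
  3*Y*Z**2 ↦ 3·1·4·4 = 48
  2*Z**3 ↦ 2·1·1·8 = 16
Sum: F(8, 4, 2) = (-1024) + (-512) + (256) + (384) + (-64) + (-64) + (-64) + (32) + (48) + (16) = -992.
Reducing mod 11: -992 ≡ 9 (mod 11).
Since F(a, b, c) ≡ 9 ≠ 0 (mod 11), P does NOT lie on the curve.


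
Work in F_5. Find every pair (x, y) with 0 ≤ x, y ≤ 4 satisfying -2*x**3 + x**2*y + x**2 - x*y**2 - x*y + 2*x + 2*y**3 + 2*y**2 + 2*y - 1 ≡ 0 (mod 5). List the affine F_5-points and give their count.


Affine F_5-points: {(0, 1), (1, 0), (1, 1), (2, 2), (2, 4), (3, 0), (4, 0)}; count = 7.

For each of the 25 pairs (x, y) ∈ F_5², evaluate f(x, y) mod 5. Record the zeros.
  x = 0: [0↦4, 1↦0, 2↦2, 3↦2, 4↦2]  zeros at y ∈ {1}
  x = 1: [0↦0, 1↦0, 2↦4, 3↦4, 4↦2]  zeros at y ∈ {0, 1}
  x = 2: [0↦1, 1↦2, 2↦0, 3↦2, 4↦0]  zeros at y ∈ {2, 4}
  x = 3: [0↦0, 1↦4, 2↦3, 3↦4, 4↦4]  zeros at y ∈ {0}
  x = 4: [0↦0, 1↦4, 2↦1, 3↦3, 4↦2]  zeros at y ∈ {0}
Collecting zeros: affine points = {(0, 1), (1, 0), (1, 1), (2, 2), (2, 4), (3, 0), (4, 0)}.
Total count |C(F_5)_aff| = 7.


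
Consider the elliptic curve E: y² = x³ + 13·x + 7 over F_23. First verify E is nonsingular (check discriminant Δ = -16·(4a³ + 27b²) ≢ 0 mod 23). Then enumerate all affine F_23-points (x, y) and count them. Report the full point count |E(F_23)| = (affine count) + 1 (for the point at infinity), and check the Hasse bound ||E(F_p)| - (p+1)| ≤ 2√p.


Affine points = {(2, 8), (2, 15), (3, 2), (3, 21), (4, 10), (4, 13), (5, 6), (5, 17), (6, 5), (6, 18), (7, 2), (7, 21), (8, 5), (8, 18), (9, 5), (9, 18), (11, 3), (11, 20), (13, 2), (13, 21), (14, 9), (14, 14), (15, 9), (15, 14), (17, 9), (17, 14), (18, 1), (18, 22), (19, 11), (19, 12), (22, 4), (22, 19)}; affine count = 32; |E(F_23)| = 33.

Discriminant check: Δ ∝ 4a³ + 27b² = 4·13³ + 27·7² = 4·2197 + 27·49 ≡ 14 (mod 23). Nonzero ⇒ E is nonsingular.
For each x ∈ F_23, compute rhs = x³ + 13·x + 7 mod 23, then count y ∈ F_23 with y² ≡ rhs.
  x = 0: rhs = 7, matching y values: none (0 points).
  x = 1: rhs = 21, matching y values: none (0 points).
  x = 2: rhs = 18, matching y values: 8, 15 (2 points).
  x = 3: rhs = 4, matching y values: 2, 21 (2 points).
  x = 4: rhs = 8, matching y values: 10, 13 (2 points).
  x = 5: rhs = 13, matching y values: 6, 17 (2 points).
  x = 6: rhs = 2, matching y values: 5, 18 (2 points).
  x = 7: rhs = 4, matching y values: 2, 21 (2 points).
  x = 8: rhs = 2, matching y values: 5, 18 (2 points).
  x = 9: rhs = 2, matching y values: 5, 18 (2 points).
  x = 10: rhs = 10, matching y values: none (0 points).
  x = 11: rhs = 9, matching y values: 3, 20 (2 points).
  x = 12: rhs = 5, matching y values: none (0 points).
  x = 13: rhs = 4, matching y values: 2, 21 (2 points).
  x = 14: rhs = 12, matching y values: 9, 14 (2 points).
  x = 15: rhs = 12, matching y values: 9, 14 (2 points).
  x = 16: rhs = 10, matching y values: none (0 points).
  x = 17: rhs = 12, matching y values: 9, 14 (2 points).
  x = 18: rhs = 1, matching y values: 1, 22 (2 points).
  x = 19: rhs = 6, matching y values: 11, 12 (2 points).
  x = 20: rhs = 10, matching y values: none (0 points).
  x = 21: rhs = 19, matching y values: none (0 points).
  x = 22: rhs = 16, matching y values: 4, 19 (2 points).
Total affine count: 32.
Full point count |E(F_23)| = 32 + 1 = 33.
Hasse bound: |33 − (23+1)| = |9| = 9 ≤ 2√23 ≈ 9.5917 ✓.


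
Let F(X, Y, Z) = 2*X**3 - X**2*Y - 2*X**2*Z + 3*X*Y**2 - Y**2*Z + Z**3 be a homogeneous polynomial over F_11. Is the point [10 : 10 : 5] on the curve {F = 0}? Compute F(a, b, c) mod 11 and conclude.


F(10,10,5) ≡ 7 (mod 11); P is NOT on the curve.

Evaluate F(10, 10, 5) term-by-term (mod 11).
  2*X**3 ↦ 2·1000·1·1 = 2000
  -X**2*Y ↦ -1·100·10·1 = -1000
  -2*X**2*Z ↦ -2·100·1·5 = -1000
  3*X*Y**2 ↦ 3·10·100·1 = 3000
  -Y**2*Z ↦ -1·1·100·5 = -500
  Z**3 ↦ 1·1·1·125 = 125
Sum: F(10, 10, 5) = (2000) + (-1000) + (-1000) + (3000) + (-500) + (125) = 2625.
Reducing mod 11: 2625 ≡ 7 (mod 11).
Since F(a, b, c) ≡ 7 ≠ 0 (mod 11), P does NOT lie on the curve.


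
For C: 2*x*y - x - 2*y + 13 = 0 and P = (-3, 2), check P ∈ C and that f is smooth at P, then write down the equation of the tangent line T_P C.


Tangent line at P: 3*x - 8*y + 25 = 0.

Step 1: f(-3, 2) = 0, so P lies on C.
Step 2: partial derivatives
  f_x(x, y) = 2*y - 1, f_y(x, y) = 2*x - 2.
  f_x(P) = 3, f_y(P) = -8 (gradient nonzero, so P is smooth).
Step 3: tangent line at P: 3·(x − -3) + -8·(y − 2) = 0.
Expanding: 3*x - 8*y + 25 = 0.


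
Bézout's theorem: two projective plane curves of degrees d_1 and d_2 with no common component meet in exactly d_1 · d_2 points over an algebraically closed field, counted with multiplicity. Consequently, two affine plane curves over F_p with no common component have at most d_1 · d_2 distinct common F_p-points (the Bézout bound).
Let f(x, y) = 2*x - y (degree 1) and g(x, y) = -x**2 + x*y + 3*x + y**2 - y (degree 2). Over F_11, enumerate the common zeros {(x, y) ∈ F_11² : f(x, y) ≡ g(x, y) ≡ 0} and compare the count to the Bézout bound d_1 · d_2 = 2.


Common zeros: {(0, 0), (2, 4)}; count = 2; Bézout bound = 2.

deg(f) = 1, deg(g) = 2, so Bézout bound = 2.
Scan x ∈ F_11. For each x, list the y ∈ F_11 with f(x, y) ≡ 0 and those with g(x, y) ≡ 0 (mod 11); the common zeros in that column are the intersection.
  x = 0: f ≡ 0 at y ∈ {0}; g ≡ 0 at y ∈ {0, 1}; common: {0}.
  x = 1: f ≡ 0 at y ∈ {2}; g ≡ 0 at y ∈ {3, 8}; common: ∅.
  x = 2: f ≡ 0 at y ∈ {4}; g ≡ 0 at y ∈ {4, 6}; common: {4}.
  x = 3: f ≡ 0 at y ∈ {6}; g ≡ 0 at y ∈ {0, 9}; common: ∅.
  x = 4: f ≡ 0 at y ∈ {8}; g ≡ 0 at y ∈ {1, 7}; common: ∅.
  x = 5: f ≡ 0 at y ∈ {10}; g ≡ 0 at y ∈ {3, 4}; common: ∅.
  x = 6: f ≡ 0 at y ∈ {1}; g ≡ 0 at y ∈ {7, 10}; common: ∅.
  x = 7: f ≡ 0 at y ∈ {3}; g ≡ 0 at y ∈ {6, 10}; common: ∅.
  x = 8: f ≡ 0 at y ∈ {5}; g ≡ 0 at y ∈ {2}; common: ∅.
  x = 9: f ≡ 0 at y ∈ {7}; g ≡ 0 at y ∈ {5, 9}; common: ∅.
  x = 10: f ≡ 0 at y ∈ {9}; g ≡ 0 at y ∈ {5, 8}; common: ∅.
Collecting: common zeros = {(0, 0), (2, 4)}, so the count is 2.
Comparison with the Bézout bound: 2 ≤ 2 = deg(f)·deg(g), as expected for curves with no common component (the bound is attained).


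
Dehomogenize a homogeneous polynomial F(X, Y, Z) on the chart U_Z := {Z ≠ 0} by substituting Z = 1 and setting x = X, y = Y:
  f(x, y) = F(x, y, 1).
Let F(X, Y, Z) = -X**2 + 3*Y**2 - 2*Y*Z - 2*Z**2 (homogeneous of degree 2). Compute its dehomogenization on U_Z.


f(x, y) = -x**2 + 3*y**2 - 2*y - 2

On U_Z we set Z = 1. Each monomial c·X^i·Y^j·Z^k in F becomes c·x^i·y^j·1^k = c·x^i·y^j.
Substituting Z = 1: F(X, Y, 1) = -x**2 + 3*y**2 - 2*y - 2.
Note: deg(f) ≤ deg(F) = 2; strict inequality happens when F is divisible by Z (lost terms).


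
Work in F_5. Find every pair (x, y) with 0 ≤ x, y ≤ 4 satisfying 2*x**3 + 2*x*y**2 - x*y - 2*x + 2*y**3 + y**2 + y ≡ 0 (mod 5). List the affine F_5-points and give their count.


Affine F_5-points: {(0, 0), (1, 0), (1, 1), (3, 1), (3, 4), (4, 0), (4, 4)}; count = 7.

For each of the 25 pairs (x, y) ∈ F_5², evaluate f(x, y) mod 5. Record the zeros.
  x = 0: [0↦0, 1↦4, 2↦2, 3↦1, 4↦3]  zeros at y ∈ {0}
  x = 1: [0↦0, 1↦0, 2↦3, 3↦1, 4↦1]  zeros at y ∈ {0, 1}
  x = 2: [0↦2, 1↦3, 2↦1, 3↦3, 4↦1]  zeros at y ∈ ∅
  x = 3: [0↦3, 1↦0, 2↦3, 3↦4, 4↦0]  zeros at y ∈ {1, 4}
  x = 4: [0↦0, 1↦3, 2↦1, 3↦1, 4↦0]  zeros at y ∈ {0, 4}
Collecting zeros: affine points = {(0, 0), (1, 0), (1, 1), (3, 1), (3, 4), (4, 0), (4, 4)}.
Total count |C(F_5)_aff| = 7.


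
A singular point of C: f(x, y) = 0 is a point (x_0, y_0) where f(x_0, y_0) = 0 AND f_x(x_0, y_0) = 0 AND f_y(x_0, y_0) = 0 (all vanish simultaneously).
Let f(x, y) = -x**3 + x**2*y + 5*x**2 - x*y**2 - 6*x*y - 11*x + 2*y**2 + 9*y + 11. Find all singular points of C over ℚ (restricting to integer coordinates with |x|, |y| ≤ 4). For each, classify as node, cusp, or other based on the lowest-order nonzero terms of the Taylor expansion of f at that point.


Singular points: {(1, -2)}; classification: cusp.

Compute partial derivatives:
  f_x = -3*x**2 + 2*x*y + 10*x - y**2 - 6*y - 11.
  f_y = x**2 - 2*x*y - 6*x + 4*y + 9.
Scan x_0 ∈ {−4, ..., 4}. For each x_0, f_y(x_0, y) is a polynomial in y; find its integer roots y ∈ {−4, ..., 4}, then test f_x and f at those candidates.
  x = -4: f_y(-4, y) = 12*y + 49; no integer root y with |y| ≤ 4.
  x = -3: f_y(-3, y) = 10*y + 36; no integer root y with |y| ≤ 4.
  x = -2: f_y(-2, y) = 8*y + 25; no integer root y with |y| ≤ 4.
  x = -1: f_y(-1, y) = 6*y + 16; no integer root y with |y| ≤ 4.
  x = 0: f_y(0, y) = 4*y + 9; no integer root y with |y| ≤ 4.
  x = 1: f_y(1, y) = 2*y + 4; vanishes at y ∈ {-2}. (1, -2): f_x = 0, f = 0 — SINGULAR.
  x = 2: f_y(2, y) = 1; no integer root y with |y| ≤ 4.
  x = 3: f_y(3, y) = -2*y; vanishes at y ∈ {0}. (3, 0): f_x = -8 ≠ 0.
  x = 4: f_y(4, y) = 1 - 4*y; no integer root y with |y| ≤ 4.
Only singular point on the grid: (1, -2).
Classify: substitute x = 1 + u, y = -2 + v and expand: f = -u**3 + u**2*v - u*v**2 + v**2.
No constant or linear terms (consistent with a singular point). Quadratic part: v**2. Cubic part: -u**3 + u**2*v - u*v**2.
The quadratic part v**2 is a perfect square, so there is a single (double) tangent line v = 0, i.e. y = -2. Restricting the cubic part to that line (v = 0) leaves -u**3 ≠ 0, so f is not divisible by v and the branch is v² ≈ u**3 to lowest order — this is a cusp.
Classification: cusp.


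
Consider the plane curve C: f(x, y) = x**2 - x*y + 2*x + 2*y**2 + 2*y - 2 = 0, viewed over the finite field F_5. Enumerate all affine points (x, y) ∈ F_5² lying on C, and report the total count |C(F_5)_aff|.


Affine F_5-points: {(0, 2)}; count = 1.

For each of the 25 pairs (x, y) ∈ F_5², evaluate f(x, y) mod 5. Record the zeros.
  x = 0: [0↦3, 1↦2, 2↦0, 3↦2, 4↦3]  zeros at y ∈ {2}
  x = 1: [0↦1, 1↦4, 2↦1, 3↦2, 4↦2]  zeros at y ∈ ∅
  x = 2: [0↦1, 1↦3, 2↦4, 3↦4, 4↦3]  zeros at y ∈ ∅
  x = 3: [0↦3, 1↦4, 2↦4, 3↦3, 4↦1]  zeros at y ∈ ∅
  x = 4: [0↦2, 1↦2, 2↦1, 3↦4, 4↦1]  zeros at y ∈ ∅
Collecting zeros: affine points = {(0, 2)}.
Total count |C(F_5)_aff| = 1.


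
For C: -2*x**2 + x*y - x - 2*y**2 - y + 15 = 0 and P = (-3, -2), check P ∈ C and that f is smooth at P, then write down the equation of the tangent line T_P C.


Tangent line at P: 9*x + 4*y + 35 = 0.

Step 1: f(-3, -2) = 0, so P lies on C.
Step 2: partial derivatives
  f_x(x, y) = -4*x + y - 1, f_y(x, y) = x - 4*y - 1.
  f_x(P) = 9, f_y(P) = 4 (gradient nonzero, so P is smooth).
Step 3: tangent line at P: 9·(x − -3) + 4·(y − -2) = 0.
Expanding: 9*x + 4*y + 35 = 0.


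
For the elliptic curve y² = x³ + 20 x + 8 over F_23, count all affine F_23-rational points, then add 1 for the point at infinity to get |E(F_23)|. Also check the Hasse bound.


Affine points = {(0, 10), (0, 13), (1, 11), (1, 12), (3, 7), (3, 16), (5, 7), (5, 16), (7, 10), (7, 13), (8, 6), (8, 17), (10, 9), (10, 14), (11, 8), (11, 15), (13, 2), (13, 21), (15, 7), (15, 16), (16, 10), (16, 13), (18, 6), (18, 17), (19, 5), (19, 18), (20, 6), (20, 17), (21, 11), (21, 12)}; affine count = 30; |E(F_23)| = 31.

Discriminant check: Δ ∝ 4a³ + 27b² = 4·20³ + 27·8² = 4·8000 + 27·64 ≡ 10 (mod 23). Nonzero ⇒ E is nonsingular.
For each x ∈ F_23, compute rhs = x³ + 20·x + 8 mod 23, then count y ∈ F_23 with y² ≡ rhs.
  x = 0: rhs = 8, matching y values: 10, 13 (2 points).
  x = 1: rhs = 6, matching y values: 11, 12 (2 points).
  x = 2: rhs = 10, matching y values: none (0 points).
  x = 3: rhs = 3, matching y values: 7, 16 (2 points).
  x = 4: rhs = 14, matching y values: none (0 points).
  x = 5: rhs = 3, matching y values: 7, 16 (2 points).
  x = 6: rhs = 22, matching y values: none (0 points).
  x = 7: rhs = 8, matching y values: 10, 13 (2 points).
  x = 8: rhs = 13, matching y values: 6, 17 (2 points).
  x = 9: rhs = 20, matching y values: none (0 points).
  x = 10: rhs = 12, matching y values: 9, 14 (2 points).
  x = 11: rhs = 18, matching y values: 8, 15 (2 points).
  x = 12: rhs = 21, matching y values: none (0 points).
  x = 13: rhs = 4, matching y values: 2, 21 (2 points).
  x = 14: rhs = 19, matching y values: none (0 points).
  x = 15: rhs = 3, matching y values: 7, 16 (2 points).
  x = 16: rhs = 8, matching y values: 10, 13 (2 points).
  x = 17: rhs = 17, matching y values: none (0 points).
  x = 18: rhs = 13, matching y values: 6, 17 (2 points).
  x = 19: rhs = 2, matching y values: 5, 18 (2 points).
  x = 20: rhs = 13, matching y values: 6, 17 (2 points).
  x = 21: rhs = 6, matching y values: 11, 12 (2 points).
  x = 22: rhs = 10, matching y values: none (0 points).
Total affine count: 30.
Full point count |E(F_23)| = 30 + 1 = 31.
Hasse bound: |31 − (23+1)| = |7| = 7 ≤ 2√23 ≈ 9.5917 ✓.


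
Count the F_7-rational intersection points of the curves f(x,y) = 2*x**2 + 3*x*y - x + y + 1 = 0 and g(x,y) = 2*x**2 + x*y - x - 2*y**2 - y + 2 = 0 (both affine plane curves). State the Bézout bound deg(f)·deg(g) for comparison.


Common zeros: {(2, 1), (2, 3), (3, 4), (6, 2)}; count = 4; Bézout bound = 4.

deg(f) = 2, deg(g) = 2, so Bézout bound = 4.
Scan x ∈ F_7. For each x, list the y ∈ F_7 with f(x, y) ≡ 0 and those with g(x, y) ≡ 0 (mod 7); the common zeros in that column are the intersection.
  x = 0: f ≡ 0 at y ∈ {6}; g ≡ 0 at y ∈ ∅; common: ∅.
  x = 1: f ≡ 0 at y ∈ {3}; g ≡ 0 at y ∈ ∅; common: ∅.
  x = 2: f ≡ 0 at y ∈ {0, 1, 2, 3, 4, 5, 6}; g ≡ 0 at y ∈ {1, 3}; common: {1, 3}.
  x = 3: f ≡ 0 at y ∈ {4}; g ≡ 0 at y ∈ {4}; common: {4}.
  x = 4: f ≡ 0 at y ∈ {1}; g ≡ 0 at y ∈ {2, 3}; common: ∅.
  x = 5: f ≡ 0 at y ∈ {5}; g ≡ 0 at y ∈ {1}; common: ∅.
  x = 6: f ≡ 0 at y ∈ {2}; g ≡ 0 at y ∈ {2, 4}; common: {2}.
Collecting: common zeros = {(2, 1), (2, 3), (3, 4), (6, 2)}, so the count is 4.
Comparison with the Bézout bound: 4 ≤ 4 = deg(f)·deg(g), as expected for curves with no common component (the bound is attained).


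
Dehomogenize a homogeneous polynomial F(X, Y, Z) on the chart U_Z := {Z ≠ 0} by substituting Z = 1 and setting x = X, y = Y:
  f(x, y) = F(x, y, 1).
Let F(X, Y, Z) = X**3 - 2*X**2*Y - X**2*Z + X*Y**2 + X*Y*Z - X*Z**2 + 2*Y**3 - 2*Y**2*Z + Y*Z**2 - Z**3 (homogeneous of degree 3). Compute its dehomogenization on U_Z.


f(x, y) = x**3 - 2*x**2*y - x**2 + x*y**2 + x*y - x + 2*y**3 - 2*y**2 + y - 1

On U_Z we set Z = 1. Each monomial c·X^i·Y^j·Z^k in F becomes c·x^i·y^j·1^k = c·x^i·y^j.
Substituting Z = 1: F(X, Y, 1) = x**3 - 2*x**2*y - x**2 + x*y**2 + x*y - x + 2*y**3 - 2*y**2 + y - 1.
Note: deg(f) ≤ deg(F) = 3; strict inequality happens when F is divisible by Z (lost terms).


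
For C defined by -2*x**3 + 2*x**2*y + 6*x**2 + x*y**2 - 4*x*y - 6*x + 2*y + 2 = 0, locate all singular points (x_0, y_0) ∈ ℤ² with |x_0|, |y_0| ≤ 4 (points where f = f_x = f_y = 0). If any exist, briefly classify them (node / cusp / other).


Singular points: {(1, 0)}; classification: cusp.

Compute partial derivatives:
  f_x = -6*x**2 + 4*x*y + 12*x + y**2 - 4*y - 6.
  f_y = 2*x**2 + 2*x*y - 4*x + 2.
Scan x_0 ∈ {−4, ..., 4}. For each x_0, f_y(x_0, y) is a polynomial in y; find its integer roots y ∈ {−4, ..., 4}, then test f_x and f at those candidates.
  x = -4: f_y(-4, y) = 50 - 8*y; no integer root y with |y| ≤ 4.
  x = -3: f_y(-3, y) = 32 - 6*y; no integer root y with |y| ≤ 4.
  x = -2: f_y(-2, y) = 18 - 4*y; no integer root y with |y| ≤ 4.
  x = -1: f_y(-1, y) = 8 - 2*y; vanishes at y ∈ {4}. (-1, 4): f_x = -40 ≠ 0.
  x = 0: f_y(0, y) = 2; no integer root y with |y| ≤ 4.
  x = 1: f_y(1, y) = 2*y; vanishes at y ∈ {0}. (1, 0): f_x = 0, f = 0 — SINGULAR.
  x = 2: f_y(2, y) = 4*y + 2; no integer root y with |y| ≤ 4.
  x = 3: f_y(3, y) = 6*y + 8; no integer root y with |y| ≤ 4.
  x = 4: f_y(4, y) = 8*y + 18; no integer root y with |y| ≤ 4.
Only singular point on the grid: (1, 0).
Classify: substitute x = 1 + u, y = 0 + v and expand: f = -2*u**3 + 2*u**2*v + u*v**2 + v**2.
No constant or linear terms (consistent with a singular point). Quadratic part: v**2. Cubic part: -2*u**3 + 2*u**2*v + u*v**2.
The quadratic part v**2 is a perfect square, so there is a single (double) tangent line v = 0, i.e. y = 0. Restricting the cubic part to that line (v = 0) leaves -2*u**3 ≠ 0, so f is not divisible by v and the branch is v² ≈ 2*u**3 to lowest order — this is a cusp.
Classification: cusp.


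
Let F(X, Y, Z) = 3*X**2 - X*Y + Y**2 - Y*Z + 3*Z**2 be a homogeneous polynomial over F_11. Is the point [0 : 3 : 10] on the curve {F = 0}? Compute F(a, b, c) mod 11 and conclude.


F(0,3,10) ≡ 4 (mod 11); P is NOT on the curve.

Evaluate F(0, 3, 10) term-by-term (mod 11).
  3*X**2 ↦ 3·0·1·1 = 0
  -X*Y ↦ -1·0·3·1 = 0
  Y**2 ↦ 1·1·9·1 = 9
  -Y*Z ↦ -1·1·3·10 = -30
  3*Z**2 ↦ 3·1·1·100 = 300
Sum: F(0, 3, 10) = (0) + (0) + (9) + (-30) + (300) = 279.
Reducing mod 11: 279 ≡ 4 (mod 11).
Since F(a, b, c) ≡ 4 ≠ 0 (mod 11), P does NOT lie on the curve.


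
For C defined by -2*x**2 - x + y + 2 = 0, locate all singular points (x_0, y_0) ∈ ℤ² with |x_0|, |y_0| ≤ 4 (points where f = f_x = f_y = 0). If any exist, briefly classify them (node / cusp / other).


No singular points in the scanned grid; C is smooth there.

Compute partial derivatives:
  f_x = -4*x - 1.
  f_y = 1.
f_y = 1 is a nonzero constant, so f_y never vanishes: no point (x, y) can satisfy f = f_x = f_y = 0. In particular no (x, y) ∈ {−4, ..., 4}² is singular; the curve is smooth.


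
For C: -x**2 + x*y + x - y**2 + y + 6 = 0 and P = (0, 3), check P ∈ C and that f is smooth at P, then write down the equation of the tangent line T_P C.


Tangent line at P: 4*x - 5*y + 15 = 0.

Step 1: f(0, 3) = 0, so P lies on C.
Step 2: partial derivatives
  f_x(x, y) = -2*x + y + 1, f_y(x, y) = x - 2*y + 1.
  f_x(P) = 4, f_y(P) = -5 (gradient nonzero, so P is smooth).
Step 3: tangent line at P: 4·(x − 0) + -5·(y − 3) = 0.
Expanding: 4*x - 5*y + 15 = 0.


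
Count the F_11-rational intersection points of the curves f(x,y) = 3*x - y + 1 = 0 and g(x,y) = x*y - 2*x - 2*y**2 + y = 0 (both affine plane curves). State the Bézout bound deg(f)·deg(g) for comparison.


Common zeros: ∅; count = 0; Bézout bound = 2.

deg(f) = 1, deg(g) = 2, so Bézout bound = 2.
Scan x ∈ F_11. For each x, list the y ∈ F_11 with f(x, y) ≡ 0 and those with g(x, y) ≡ 0 (mod 11); the common zeros in that column are the intersection.
  x = 0: f ≡ 0 at y ∈ {1}; g ≡ 0 at y ∈ {0, 6}; common: ∅.
  x = 1: f ≡ 0 at y ∈ {4}; g ≡ 0 at y ∈ ∅; common: ∅.
  x = 2: f ≡ 0 at y ∈ {7}; g ≡ 0 at y ∈ ∅; common: ∅.
  x = 3: f ≡ 0 at y ∈ {10}; g ≡ 0 at y ∈ {4, 9}; common: ∅.
  x = 4: f ≡ 0 at y ∈ {2}; g ≡ 0 at y ∈ {3, 5}; common: ∅.
  x = 5: f ≡ 0 at y ∈ {5}; g ≡ 0 at y ∈ {7}; common: ∅.
  x = 6: f ≡ 0 at y ∈ {8}; g ≡ 0 at y ∈ ∅; common: ∅.
  x = 7: f ≡ 0 at y ∈ {0}; g ≡ 0 at y ∈ ∅; common: ∅.
  x = 8: f ≡ 0 at y ∈ {3}; g ≡ 0 at y ∈ ∅; common: ∅.
  x = 9: f ≡ 0 at y ∈ {6}; g ≡ 0 at y ∈ {8}; common: ∅.
  x = 10: f ≡ 0 at y ∈ {9}; g ≡ 0 at y ∈ {1, 10}; common: ∅.
Collecting: common zeros = ∅, so the count is 0.
Comparison with the Bézout bound: 0 ≤ 2 = deg(f)·deg(g), as expected for curves with no common component (the affine F_11-count falls short of the bound because intersections may lie at infinity, over extension fields, or carry multiplicity).


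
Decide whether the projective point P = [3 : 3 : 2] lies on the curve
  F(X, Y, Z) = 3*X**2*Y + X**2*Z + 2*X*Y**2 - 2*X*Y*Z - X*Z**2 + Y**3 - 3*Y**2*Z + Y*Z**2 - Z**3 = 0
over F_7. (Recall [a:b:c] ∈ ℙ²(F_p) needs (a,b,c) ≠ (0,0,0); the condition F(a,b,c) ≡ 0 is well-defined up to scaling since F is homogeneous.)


F(3,3,2) ≡ 5 (mod 7); P is NOT on the curve.

Evaluate F(3, 3, 2) term-by-term (mod 7).
  3*X**2*Y ↦ 3·9·3·1 = 81
  X**2*Z ↦ 1·9·1·2 = 18
  2*X*Y**2 ↦ 2·3·9·1 = 54
  -2*X*Y*Z ↦ -2·3·3·2 = -36
  -X*Z**2 ↦ -1·3·1·4 = -12
  Y**3 ↦ 1·1·27·1 = 27
  -3*Y**2*Z ↦ -3·1·9·2 = -54
  Y*Z**2 ↦ 1·1·3·4 = 12
  -Z**3 ↦ -1·1·1·8 = -8
Sum: F(3, 3, 2) = (81) + (18) + (54) + (-36) + (-12) + (27) + (-54) + (12) + (-8) = 82.
Reducing mod 7: 82 ≡ 5 (mod 7).
Since F(a, b, c) ≡ 5 ≠ 0 (mod 7), P does NOT lie on the curve.


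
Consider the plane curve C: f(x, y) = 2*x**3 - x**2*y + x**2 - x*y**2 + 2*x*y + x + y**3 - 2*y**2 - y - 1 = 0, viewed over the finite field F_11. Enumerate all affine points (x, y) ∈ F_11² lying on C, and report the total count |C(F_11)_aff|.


Affine F_11-points: {(2, 2), (3, 4), (3, 6), (4, 5), (5, 9), (6, 0), (7, 4), (8, 4), (8, 7), (8, 10), (10, 5)}; count = 11.

For each of the 121 pairs (x, y) ∈ F_11², evaluate f(x, y) mod 11. Record the zeros.
  x = 0: [0↦10, 1↦8, 2↦8, 3↦5, 4↦5, 5↦3, 6↦5, 7↦6, 8↦1, 9↦7, 10↦8]  zeros at y ∈ ∅
  x = 1: [0↦3, 1↦1, 2↦10, 3↦3, 4↦8, 5↦9, 6↦1, 7↦1, 8↦4, 9↦5, 10↦10]  zeros at y ∈ ∅
  x = 2: [0↦10, 1↦6, 2↦0, 3↦9, 4↦6, 5↦8, 6↦10, 7↦7, 8↦5, 9↦10, 10↦6]  zeros at y ∈ {2}
  x = 3: [0↦10, 1↦2, 2↦1, 3↦2, 4↦0, 5↦1, 6↦0, 7↦3, 8↦5, 9↦1, 10↦8]  zeros at y ∈ {4, 6}
  x = 4: [0↦4, 1↦1, 2↦3, 3↦5, 4↦2, 5↦0, 6↦5, 7↦1, 8↦5, 9↦1, 10↦6]  zeros at y ∈ {5}
  x = 5: [0↦4, 1↦4, 2↦7, 3↦8, 4↦2, 5↦6, 6↦4, 7↦2, 8↦6, 9↦0, 10↦1]  zeros at y ∈ {9}
  x = 6: [0↦0, 1↦1, 2↦3, 3↦1, 4↦1, 5↦9, 6↦9, 7↦7, 8↦9, 9↦10, 10↦5]  zeros at y ∈ {0}
  x = 7: [0↦4, 1↦4, 2↦3, 3↦7, 4↦0, 5↦10, 6↦10, 7↦6, 8↦4, 9↦10, 10↦8]  zeros at y ∈ {4}
  x = 8: [0↦6, 1↦3, 2↦8, 3↦5, 4↦0, 5↦10, 6↦8, 7↦0, 8↦3, 9↦1, 10↦0]  zeros at y ∈ {4, 7, 10}
  x = 9: [0↦7, 1↦10, 2↦8, 3↦7, 4↦2, 5↦10, 6↦4, 7↦1, 8↦7, 9↦6, 10↦4]  zeros at y ∈ ∅
  x = 10: [0↦8, 1↦4, 2↦4, 3↦3, 4↦7, 5↦0, 6↦10, 7↦10, 8↦6, 9↦4, 10↦10]  zeros at y ∈ {5}
Collecting zeros: affine points = {(2, 2), (3, 4), (3, 6), (4, 5), (5, 9), (6, 0), (7, 4), (8, 4), (8, 7), (8, 10), (10, 5)}.
Total count |C(F_11)_aff| = 11.


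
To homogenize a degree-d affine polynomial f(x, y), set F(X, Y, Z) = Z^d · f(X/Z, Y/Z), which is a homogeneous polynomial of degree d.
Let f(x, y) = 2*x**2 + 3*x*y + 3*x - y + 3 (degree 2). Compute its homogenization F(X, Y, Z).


F(X, Y, Z) = 2*X**2 + 3*X*Y + 3*X*Z - Y*Z + 3*Z**2

deg(f) = 2.
Substitute x = X/Z, y = Y/Z into f, then multiply by Z^2.
  monomial 2·x^2·y^0 ↦ 2·X^2·Y^0·Z^0.
  monomial 3·x^1·y^1 ↦ 3·X^1·Y^1·Z^0.
  monomial 3·x^1·y^0 ↦ 3·X^1·Y^0·Z^1.
  monomial -1·x^0·y^1 ↦ -1·X^0·Y^1·Z^1.
  monomial 3·x^0·y^0 ↦ 3·X^0·Y^0·Z^2.
Collecting: F(X, Y, Z) = 2*X**2 + 3*X*Y + 3*X*Z - Y*Z + 3*Z**2.


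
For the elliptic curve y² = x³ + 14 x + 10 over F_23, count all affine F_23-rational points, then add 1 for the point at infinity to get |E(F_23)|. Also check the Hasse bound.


Affine points = {(1, 5), (1, 18), (2, 0), (8, 6), (8, 17), (10, 0), (11, 0), (14, 11), (14, 12), (16, 11), (16, 12), (17, 3), (17, 20), (22, 8), (22, 15)}; affine count = 15; |E(F_23)| = 16.

Discriminant check: Δ ∝ 4a³ + 27b² = 4·14³ + 27·10² = 4·2744 + 27·100 ≡ 14 (mod 23). Nonzero ⇒ E is nonsingular.
For each x ∈ F_23, compute rhs = x³ + 14·x + 10 mod 23, then count y ∈ F_23 with y² ≡ rhs.
  x = 0: rhs = 10, matching y values: none (0 points).
  x = 1: rhs = 2, matching y values: 5, 18 (2 points).
  x = 2: rhs = 0, matching y values: 0 (1 points).
  x = 3: rhs = 10, matching y values: none (0 points).
  x = 4: rhs = 15, matching y values: none (0 points).
  x = 5: rhs = 21, matching y values: none (0 points).
  x = 6: rhs = 11, matching y values: none (0 points).
  x = 7: rhs = 14, matching y values: none (0 points).
  x = 8: rhs = 13, matching y values: 6, 17 (2 points).
  x = 9: rhs = 14, matching y values: none (0 points).
  x = 10: rhs = 0, matching y values: 0 (1 points).
  x = 11: rhs = 0, matching y values: 0 (1 points).
  x = 12: rhs = 20, matching y values: none (0 points).
  x = 13: rhs = 20, matching y values: none (0 points).
  x = 14: rhs = 6, matching y values: 11, 12 (2 points).
  x = 15: rhs = 7, matching y values: none (0 points).
  x = 16: rhs = 6, matching y values: 11, 12 (2 points).
  x = 17: rhs = 9, matching y values: 3, 20 (2 points).
  x = 18: rhs = 22, matching y values: none (0 points).
  x = 19: rhs = 5, matching y values: none (0 points).
  x = 20: rhs = 10, matching y values: none (0 points).
  x = 21: rhs = 20, matching y values: none (0 points).
  x = 22: rhs = 18, matching y values: 8, 15 (2 points).
Total affine count: 15.
Full point count |E(F_23)| = 15 + 1 = 16.
Hasse bound: |16 − (23+1)| = |-8| = 8 ≤ 2√23 ≈ 9.5917 ✓.
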